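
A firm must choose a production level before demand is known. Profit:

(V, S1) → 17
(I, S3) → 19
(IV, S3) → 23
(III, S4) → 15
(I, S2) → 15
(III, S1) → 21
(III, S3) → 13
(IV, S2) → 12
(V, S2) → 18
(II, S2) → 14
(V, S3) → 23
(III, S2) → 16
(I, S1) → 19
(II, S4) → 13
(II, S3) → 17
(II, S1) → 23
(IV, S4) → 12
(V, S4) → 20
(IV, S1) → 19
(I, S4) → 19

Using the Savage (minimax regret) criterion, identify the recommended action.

I

Column bests: S1=23, S2=18, S3=23, S4=20.
I regrets: 4, 3, 4, 1 → max 4
II regrets: 0, 4, 6, 7 → max 7
III regrets: 2, 2, 10, 5 → max 10
IV regrets: 4, 6, 0, 8 → max 8
V regrets: 6, 0, 0, 0 → max 6
Smallest max regret = 4 → I.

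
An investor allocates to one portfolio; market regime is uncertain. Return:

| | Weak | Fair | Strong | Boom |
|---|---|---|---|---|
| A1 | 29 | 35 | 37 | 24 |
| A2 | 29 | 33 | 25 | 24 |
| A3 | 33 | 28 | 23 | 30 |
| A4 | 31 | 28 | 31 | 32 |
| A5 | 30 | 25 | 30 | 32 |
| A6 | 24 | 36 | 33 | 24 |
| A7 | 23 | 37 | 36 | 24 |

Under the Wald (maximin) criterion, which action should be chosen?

Row minima: A1=24, A2=24, A3=23, A4=28, A5=25, A6=24, A7=23
Best worst-case = 28 → A4.

A4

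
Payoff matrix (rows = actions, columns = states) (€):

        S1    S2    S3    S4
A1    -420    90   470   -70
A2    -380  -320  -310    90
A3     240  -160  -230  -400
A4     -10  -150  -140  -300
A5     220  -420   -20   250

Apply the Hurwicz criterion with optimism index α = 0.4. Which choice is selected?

A1

A1: 0.4·470 + 0.6·(-420) = -64
A2: 0.4·90 + 0.6·(-380) = -192
A3: 0.4·240 + 0.6·(-400) = -144
A4: 0.4·(-10) + 0.6·(-300) = -184
A5: 0.4·250 + 0.6·(-420) = -152
Highest Hurwicz score = -64 → A1.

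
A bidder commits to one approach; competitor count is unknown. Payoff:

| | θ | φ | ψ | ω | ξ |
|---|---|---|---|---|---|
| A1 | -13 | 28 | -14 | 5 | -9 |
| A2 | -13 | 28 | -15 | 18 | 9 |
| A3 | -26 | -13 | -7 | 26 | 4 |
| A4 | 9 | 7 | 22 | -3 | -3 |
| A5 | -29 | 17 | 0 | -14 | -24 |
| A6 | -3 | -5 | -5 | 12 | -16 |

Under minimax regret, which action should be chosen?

Column bests: θ=9, φ=28, ψ=22, ω=26, ξ=9.
A1 regrets: 22, 0, 36, 21, 18 → max 36
A2 regrets: 22, 0, 37, 8, 0 → max 37
A3 regrets: 35, 41, 29, 0, 5 → max 41
A4 regrets: 0, 21, 0, 29, 12 → max 29
A5 regrets: 38, 11, 22, 40, 33 → max 40
A6 regrets: 12, 33, 27, 14, 25 → max 33
Smallest max regret = 29 → A4.

A4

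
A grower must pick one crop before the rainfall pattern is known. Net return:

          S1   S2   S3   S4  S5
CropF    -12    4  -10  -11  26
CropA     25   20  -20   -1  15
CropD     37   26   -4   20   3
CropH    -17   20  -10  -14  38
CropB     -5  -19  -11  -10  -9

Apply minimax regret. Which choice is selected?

Column bests: S1=37, S2=26, S3=-4, S4=20, S5=38.
CropF regrets: 49, 22, 6, 31, 12 → max 49
CropA regrets: 12, 6, 16, 21, 23 → max 23
CropD regrets: 0, 0, 0, 0, 35 → max 35
CropH regrets: 54, 6, 6, 34, 0 → max 54
CropB regrets: 42, 45, 7, 30, 47 → max 47
Smallest max regret = 23 → CropA.

CropA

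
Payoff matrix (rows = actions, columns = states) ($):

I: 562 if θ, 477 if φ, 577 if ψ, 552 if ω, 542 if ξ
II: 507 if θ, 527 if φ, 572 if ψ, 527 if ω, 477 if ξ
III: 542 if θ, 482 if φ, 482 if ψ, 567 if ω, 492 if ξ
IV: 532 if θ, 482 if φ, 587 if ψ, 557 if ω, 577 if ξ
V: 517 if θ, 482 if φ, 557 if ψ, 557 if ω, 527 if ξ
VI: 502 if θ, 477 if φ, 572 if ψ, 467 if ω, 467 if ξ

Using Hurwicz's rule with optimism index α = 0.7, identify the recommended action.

I: 0.7·577 + 0.3·477 = 547
II: 0.7·572 + 0.3·477 = 543.5
III: 0.7·567 + 0.3·482 = 541.5
IV: 0.7·587 + 0.3·482 = 555.5
V: 0.7·557 + 0.3·482 = 534.5
VI: 0.7·572 + 0.3·467 = 540.5
Highest Hurwicz score = 555.5 → IV.

IV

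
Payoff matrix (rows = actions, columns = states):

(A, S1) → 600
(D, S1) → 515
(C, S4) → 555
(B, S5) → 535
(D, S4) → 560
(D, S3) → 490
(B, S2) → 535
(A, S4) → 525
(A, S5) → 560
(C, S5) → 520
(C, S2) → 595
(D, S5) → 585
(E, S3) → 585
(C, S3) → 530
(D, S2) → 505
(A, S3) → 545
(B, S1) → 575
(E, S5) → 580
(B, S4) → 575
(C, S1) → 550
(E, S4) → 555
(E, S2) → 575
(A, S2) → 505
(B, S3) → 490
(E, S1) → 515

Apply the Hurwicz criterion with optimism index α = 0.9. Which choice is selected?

A

A: 0.9·600 + 0.1·505 = 590.5
B: 0.9·575 + 0.1·490 = 566.5
C: 0.9·595 + 0.1·520 = 587.5
D: 0.9·585 + 0.1·490 = 575.5
E: 0.9·585 + 0.1·515 = 578
Highest Hurwicz score = 590.5 → A.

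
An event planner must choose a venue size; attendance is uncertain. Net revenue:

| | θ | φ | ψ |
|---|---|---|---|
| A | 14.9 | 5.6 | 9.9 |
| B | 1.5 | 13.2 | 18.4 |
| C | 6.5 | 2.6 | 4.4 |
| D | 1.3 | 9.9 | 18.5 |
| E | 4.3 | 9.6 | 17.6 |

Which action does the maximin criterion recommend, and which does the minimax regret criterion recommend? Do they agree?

Row minima: A=5.6, B=1.5, C=2.6, D=1.3, E=4.3
Best worst-case = 5.6 → A.
Column bests: θ=14.9, φ=13.2, ψ=18.5.
A regrets: 0.0, 7.6, 8.6 → max 8.6
B regrets: 13.4, 0.0, 0.1 → max 13.4
C regrets: 8.4, 10.6, 14.1 → max 14.1
D regrets: 13.6, 3.3, 0.0 → max 13.6
E regrets: 10.6, 3.6, 0.9 → max 10.6
Smallest max regret = 8.6 → A.

maximin → A; minimax regret → A (agree)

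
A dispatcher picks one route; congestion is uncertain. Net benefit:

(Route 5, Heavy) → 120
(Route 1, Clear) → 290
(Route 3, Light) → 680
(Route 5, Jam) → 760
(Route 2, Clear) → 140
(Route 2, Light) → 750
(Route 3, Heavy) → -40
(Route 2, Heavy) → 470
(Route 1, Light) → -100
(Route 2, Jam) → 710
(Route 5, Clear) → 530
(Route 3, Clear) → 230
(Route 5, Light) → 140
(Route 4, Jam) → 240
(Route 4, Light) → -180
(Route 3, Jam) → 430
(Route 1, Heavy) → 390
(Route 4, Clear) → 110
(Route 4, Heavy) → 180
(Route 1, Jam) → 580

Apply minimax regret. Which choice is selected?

Column bests: Clear=530, Light=750, Heavy=470, Jam=760.
Route 1 regrets: 240, 850, 80, 180 → max 850
Route 2 regrets: 390, 0, 0, 50 → max 390
Route 3 regrets: 300, 70, 510, 330 → max 510
Route 4 regrets: 420, 930, 290, 520 → max 930
Route 5 regrets: 0, 610, 350, 0 → max 610
Smallest max regret = 390 → Route 2.

Route 2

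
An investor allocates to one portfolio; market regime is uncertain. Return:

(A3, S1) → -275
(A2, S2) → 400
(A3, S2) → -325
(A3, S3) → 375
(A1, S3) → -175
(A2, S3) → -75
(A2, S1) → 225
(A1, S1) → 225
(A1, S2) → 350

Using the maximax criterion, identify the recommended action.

Row maxima: A1=350, A2=400, A3=375
Best best-case = 400 → A2.

A2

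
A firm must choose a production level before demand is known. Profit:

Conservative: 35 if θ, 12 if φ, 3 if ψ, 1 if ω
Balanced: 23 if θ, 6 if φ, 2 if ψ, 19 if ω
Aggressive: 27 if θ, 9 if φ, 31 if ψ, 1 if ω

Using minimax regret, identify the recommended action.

Column bests: θ=35, φ=12, ψ=31, ω=19.
Conservative regrets: 0, 0, 28, 18 → max 28
Balanced regrets: 12, 6, 29, 0 → max 29
Aggressive regrets: 8, 3, 0, 18 → max 18
Smallest max regret = 18 → Aggressive.

Aggressive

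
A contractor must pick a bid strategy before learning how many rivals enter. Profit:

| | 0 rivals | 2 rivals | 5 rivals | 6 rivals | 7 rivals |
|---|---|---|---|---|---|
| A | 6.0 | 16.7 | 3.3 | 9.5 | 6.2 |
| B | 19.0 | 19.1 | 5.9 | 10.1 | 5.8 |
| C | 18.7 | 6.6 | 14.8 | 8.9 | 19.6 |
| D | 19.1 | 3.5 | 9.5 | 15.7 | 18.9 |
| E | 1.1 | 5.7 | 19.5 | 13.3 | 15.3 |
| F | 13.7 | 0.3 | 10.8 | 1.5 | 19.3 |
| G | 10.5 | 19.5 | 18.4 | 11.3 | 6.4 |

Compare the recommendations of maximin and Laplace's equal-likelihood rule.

maximin → C; laplace → C (agree)

Row minima: A=3.3, B=5.8, C=6.6, D=3.5, E=1.1, F=0.3, G=6.4
Best worst-case = 6.6 → C.
Row averages: A=8.34, B=11.98, C=13.72, D=13.34, E=10.98, F=9.12, G=13.22
Highest average = 13.72 → C.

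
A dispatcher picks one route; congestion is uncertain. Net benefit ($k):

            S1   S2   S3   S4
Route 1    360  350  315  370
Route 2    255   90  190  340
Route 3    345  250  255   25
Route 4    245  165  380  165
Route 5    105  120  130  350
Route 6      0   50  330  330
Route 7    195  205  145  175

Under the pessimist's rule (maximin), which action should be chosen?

Row minima: Route 1=315, Route 2=90, Route 3=25, Route 4=165, Route 5=105, Route 6=0, Route 7=145
Best worst-case = 315 → Route 1.

Route 1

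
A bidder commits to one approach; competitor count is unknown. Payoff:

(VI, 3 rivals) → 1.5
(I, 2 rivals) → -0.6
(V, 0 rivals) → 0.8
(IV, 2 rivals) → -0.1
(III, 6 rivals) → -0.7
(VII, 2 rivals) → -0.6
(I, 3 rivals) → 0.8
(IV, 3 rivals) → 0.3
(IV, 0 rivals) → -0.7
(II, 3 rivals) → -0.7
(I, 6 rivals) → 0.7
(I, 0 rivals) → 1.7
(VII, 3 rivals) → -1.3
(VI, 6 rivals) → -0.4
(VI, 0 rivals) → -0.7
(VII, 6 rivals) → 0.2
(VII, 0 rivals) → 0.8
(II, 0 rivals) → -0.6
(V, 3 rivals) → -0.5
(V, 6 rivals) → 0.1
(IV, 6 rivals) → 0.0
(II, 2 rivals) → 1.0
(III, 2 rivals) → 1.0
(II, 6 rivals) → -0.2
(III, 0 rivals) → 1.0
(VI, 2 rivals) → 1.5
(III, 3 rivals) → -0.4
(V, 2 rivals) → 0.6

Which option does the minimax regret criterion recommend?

III

Column bests: 0 rivals=1.7, 2 rivals=1.5, 3 rivals=1.5, 6 rivals=0.7.
I regrets: 0.0, 2.1, 0.7, 0.0 → max 2.1
II regrets: 2.3, 0.5, 2.2, 0.9 → max 2.3
III regrets: 0.7, 0.5, 1.9, 1.4 → max 1.9
IV regrets: 2.4, 1.6, 1.2, 0.7 → max 2.4
V regrets: 0.9, 0.9, 2.0, 0.6 → max 2.0
VI regrets: 2.4, 0.0, 0.0, 1.1 → max 2.4
VII regrets: 0.9, 2.1, 2.8, 0.5 → max 2.8
Smallest max regret = 1.9 → III.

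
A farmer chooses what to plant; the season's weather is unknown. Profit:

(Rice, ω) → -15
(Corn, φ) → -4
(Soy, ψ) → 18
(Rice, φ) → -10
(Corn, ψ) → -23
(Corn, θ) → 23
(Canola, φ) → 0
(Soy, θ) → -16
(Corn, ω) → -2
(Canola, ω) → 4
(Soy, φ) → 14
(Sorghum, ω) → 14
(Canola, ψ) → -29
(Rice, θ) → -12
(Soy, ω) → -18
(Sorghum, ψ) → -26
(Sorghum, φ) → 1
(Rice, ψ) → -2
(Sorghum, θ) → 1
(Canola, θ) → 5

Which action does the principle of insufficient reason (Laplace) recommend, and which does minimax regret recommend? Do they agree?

Row averages: Sorghum=-2.5, Corn=-1.5, Rice=-9.75, Soy=-0.5, Canola=-5
Highest average = -0.5 → Soy.
Column bests: θ=23, φ=14, ψ=18, ω=14.
Sorghum regrets: 22, 13, 44, 0 → max 44
Corn regrets: 0, 18, 41, 16 → max 41
Rice regrets: 35, 24, 20, 29 → max 35
Soy regrets: 39, 0, 0, 32 → max 39
Canola regrets: 18, 14, 47, 10 → max 47
Smallest max regret = 35 → Rice.

laplace → Soy; minimax regret → Rice (disagree)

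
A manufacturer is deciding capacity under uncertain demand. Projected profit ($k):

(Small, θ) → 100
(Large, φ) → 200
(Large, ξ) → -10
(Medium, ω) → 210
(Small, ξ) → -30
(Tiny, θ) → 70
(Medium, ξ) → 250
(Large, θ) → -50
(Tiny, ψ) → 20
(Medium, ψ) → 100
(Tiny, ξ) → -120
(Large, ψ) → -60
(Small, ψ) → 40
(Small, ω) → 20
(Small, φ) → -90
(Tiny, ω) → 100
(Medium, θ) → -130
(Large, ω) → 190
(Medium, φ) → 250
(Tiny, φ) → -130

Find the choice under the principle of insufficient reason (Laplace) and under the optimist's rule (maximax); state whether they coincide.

laplace → Medium; maximax → Medium (agree)

Row averages: Tiny=-12, Small=8, Medium=136, Large=54
Highest average = 136 → Medium.
Row maxima: Tiny=100, Small=100, Medium=250, Large=200
Best best-case = 250 → Medium.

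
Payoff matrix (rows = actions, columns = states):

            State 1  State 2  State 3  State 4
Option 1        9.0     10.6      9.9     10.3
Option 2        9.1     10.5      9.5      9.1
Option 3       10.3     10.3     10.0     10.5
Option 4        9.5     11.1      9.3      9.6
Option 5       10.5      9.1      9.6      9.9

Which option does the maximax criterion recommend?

Row maxima: Option 1=10.6, Option 2=10.5, Option 3=10.5, Option 4=11.1, Option 5=10.5
Best best-case = 11.1 → Option 4.

Option 4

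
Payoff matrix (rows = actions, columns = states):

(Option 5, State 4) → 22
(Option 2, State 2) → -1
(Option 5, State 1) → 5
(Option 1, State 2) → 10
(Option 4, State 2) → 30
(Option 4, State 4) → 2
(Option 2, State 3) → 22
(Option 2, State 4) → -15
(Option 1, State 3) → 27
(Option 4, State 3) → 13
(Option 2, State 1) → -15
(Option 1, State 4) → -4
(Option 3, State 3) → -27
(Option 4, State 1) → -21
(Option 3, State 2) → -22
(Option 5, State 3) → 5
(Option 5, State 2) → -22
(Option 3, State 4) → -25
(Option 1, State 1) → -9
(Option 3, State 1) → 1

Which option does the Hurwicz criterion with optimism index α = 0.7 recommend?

Option 1: 0.7·27 + 0.3·(-9) = 16.2
Option 2: 0.7·22 + 0.3·(-15) = 10.9
Option 3: 0.7·1 + 0.3·(-27) = -7.4
Option 4: 0.7·30 + 0.3·(-21) = 14.7
Option 5: 0.7·22 + 0.3·(-22) = 8.8
Highest Hurwicz score = 16.2 → Option 1.

Option 1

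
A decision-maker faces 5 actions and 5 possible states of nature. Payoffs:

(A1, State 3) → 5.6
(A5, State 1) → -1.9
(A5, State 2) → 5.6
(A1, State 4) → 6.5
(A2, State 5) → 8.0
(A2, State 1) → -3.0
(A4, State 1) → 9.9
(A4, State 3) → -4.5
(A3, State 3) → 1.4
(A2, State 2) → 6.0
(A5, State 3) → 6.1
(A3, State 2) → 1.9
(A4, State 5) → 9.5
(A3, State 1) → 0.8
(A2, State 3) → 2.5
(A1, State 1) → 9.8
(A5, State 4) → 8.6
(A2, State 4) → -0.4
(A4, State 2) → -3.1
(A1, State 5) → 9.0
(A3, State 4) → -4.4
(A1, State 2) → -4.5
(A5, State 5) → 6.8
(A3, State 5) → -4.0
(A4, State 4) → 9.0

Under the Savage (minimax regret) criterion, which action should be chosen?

Column bests: State 1=9.9, State 2=6.0, State 3=6.1, State 4=9.0, State 5=9.5.
A1 regrets: 0.1, 10.5, 0.5, 2.5, 0.5 → max 10.5
A2 regrets: 12.9, 0.0, 3.6, 9.4, 1.5 → max 12.9
A3 regrets: 9.1, 4.1, 4.7, 13.4, 13.5 → max 13.5
A4 regrets: 0.0, 9.1, 10.6, 0.0, 0.0 → max 10.6
A5 regrets: 11.8, 0.4, 0.0, 0.4, 2.7 → max 11.8
Smallest max regret = 10.5 → A1.

A1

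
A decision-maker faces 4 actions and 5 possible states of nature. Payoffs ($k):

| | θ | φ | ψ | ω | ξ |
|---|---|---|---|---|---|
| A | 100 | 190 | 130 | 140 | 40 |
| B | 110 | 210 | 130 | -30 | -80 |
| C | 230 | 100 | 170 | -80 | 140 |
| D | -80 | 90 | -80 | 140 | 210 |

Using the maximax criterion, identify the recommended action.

C

Row maxima: A=190, B=210, C=230, D=210
Best best-case = 230 → C.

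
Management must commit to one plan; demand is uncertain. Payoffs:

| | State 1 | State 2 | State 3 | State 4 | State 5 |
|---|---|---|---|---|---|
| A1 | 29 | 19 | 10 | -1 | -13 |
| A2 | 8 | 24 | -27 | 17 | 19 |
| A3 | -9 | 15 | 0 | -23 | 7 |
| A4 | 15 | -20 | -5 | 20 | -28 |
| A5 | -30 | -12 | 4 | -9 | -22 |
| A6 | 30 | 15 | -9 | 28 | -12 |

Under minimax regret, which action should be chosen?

A6

Column bests: State 1=30, State 2=24, State 3=10, State 4=28, State 5=19.
A1 regrets: 1, 5, 0, 29, 32 → max 32
A2 regrets: 22, 0, 37, 11, 0 → max 37
A3 regrets: 39, 9, 10, 51, 12 → max 51
A4 regrets: 15, 44, 15, 8, 47 → max 47
A5 regrets: 60, 36, 6, 37, 41 → max 60
A6 regrets: 0, 9, 19, 0, 31 → max 31
Smallest max regret = 31 → A6.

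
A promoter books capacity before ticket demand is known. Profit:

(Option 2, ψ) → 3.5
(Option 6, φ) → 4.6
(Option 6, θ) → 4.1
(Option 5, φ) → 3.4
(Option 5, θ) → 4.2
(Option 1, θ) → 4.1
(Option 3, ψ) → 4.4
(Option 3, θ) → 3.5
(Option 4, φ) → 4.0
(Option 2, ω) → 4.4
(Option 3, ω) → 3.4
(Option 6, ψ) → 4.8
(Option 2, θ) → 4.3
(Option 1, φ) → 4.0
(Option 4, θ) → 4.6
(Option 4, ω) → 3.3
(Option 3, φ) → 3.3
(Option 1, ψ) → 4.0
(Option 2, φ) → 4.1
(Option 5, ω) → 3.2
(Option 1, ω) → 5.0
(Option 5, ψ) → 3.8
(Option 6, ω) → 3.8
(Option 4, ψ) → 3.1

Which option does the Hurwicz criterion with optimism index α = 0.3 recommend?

Option 1

Option 1: 0.3·5.0 + 0.7·4.0 = 4.3
Option 2: 0.3·4.4 + 0.7·3.5 = 3.77
Option 3: 0.3·4.4 + 0.7·3.3 = 3.63
Option 4: 0.3·4.6 + 0.7·3.1 = 3.55
Option 5: 0.3·4.2 + 0.7·3.2 = 3.5
Option 6: 0.3·4.8 + 0.7·3.8 = 4.1
Highest Hurwicz score = 4.3 → Option 1.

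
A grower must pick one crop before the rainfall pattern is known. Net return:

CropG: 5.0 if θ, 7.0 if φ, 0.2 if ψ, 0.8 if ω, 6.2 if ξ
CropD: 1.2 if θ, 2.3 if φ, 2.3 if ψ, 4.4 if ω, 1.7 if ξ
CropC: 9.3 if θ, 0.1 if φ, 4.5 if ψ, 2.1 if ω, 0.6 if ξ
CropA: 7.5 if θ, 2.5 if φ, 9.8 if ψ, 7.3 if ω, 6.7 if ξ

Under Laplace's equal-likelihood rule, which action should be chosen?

CropA

Row averages: CropG=3.84, CropD=2.38, CropC=3.32, CropA=6.76
Highest average = 6.76 → CropA.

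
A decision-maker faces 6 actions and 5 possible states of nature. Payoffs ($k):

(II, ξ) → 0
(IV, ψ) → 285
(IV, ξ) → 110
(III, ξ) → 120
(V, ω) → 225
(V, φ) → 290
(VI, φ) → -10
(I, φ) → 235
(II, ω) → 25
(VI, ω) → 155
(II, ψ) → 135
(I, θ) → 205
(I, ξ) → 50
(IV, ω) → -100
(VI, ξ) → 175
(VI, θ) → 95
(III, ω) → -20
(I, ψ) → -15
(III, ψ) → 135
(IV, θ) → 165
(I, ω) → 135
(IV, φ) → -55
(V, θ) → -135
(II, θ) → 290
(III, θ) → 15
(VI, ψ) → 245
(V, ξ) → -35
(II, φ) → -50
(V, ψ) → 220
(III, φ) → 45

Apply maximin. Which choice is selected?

Row minima: I=-15, II=-50, III=-20, IV=-100, V=-135, VI=-10
Best worst-case = -10 → VI.

VI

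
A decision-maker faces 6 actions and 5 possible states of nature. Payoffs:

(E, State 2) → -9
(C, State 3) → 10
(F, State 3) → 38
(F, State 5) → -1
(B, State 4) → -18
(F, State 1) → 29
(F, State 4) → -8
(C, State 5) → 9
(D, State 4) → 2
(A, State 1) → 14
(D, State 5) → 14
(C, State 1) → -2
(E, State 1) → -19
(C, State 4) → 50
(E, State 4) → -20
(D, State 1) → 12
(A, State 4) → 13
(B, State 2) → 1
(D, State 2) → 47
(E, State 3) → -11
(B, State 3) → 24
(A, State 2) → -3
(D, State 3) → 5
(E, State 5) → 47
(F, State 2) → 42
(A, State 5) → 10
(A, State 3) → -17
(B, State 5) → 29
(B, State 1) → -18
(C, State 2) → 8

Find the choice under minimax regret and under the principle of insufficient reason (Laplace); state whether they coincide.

Column bests: State 1=29, State 2=47, State 3=38, State 4=50, State 5=47.
A regrets: 15, 50, 55, 37, 37 → max 55
B regrets: 47, 46, 14, 68, 18 → max 68
C regrets: 31, 39, 28, 0, 38 → max 39
D regrets: 17, 0, 33, 48, 33 → max 48
E regrets: 48, 56, 49, 70, 0 → max 70
F regrets: 0, 5, 0, 58, 48 → max 58
Smallest max regret = 39 → C.
Row averages: A=3.4, B=3.6, C=15, D=16, E=-2.4, F=20
Highest average = 20 → F.

minimax regret → C; laplace → F (disagree)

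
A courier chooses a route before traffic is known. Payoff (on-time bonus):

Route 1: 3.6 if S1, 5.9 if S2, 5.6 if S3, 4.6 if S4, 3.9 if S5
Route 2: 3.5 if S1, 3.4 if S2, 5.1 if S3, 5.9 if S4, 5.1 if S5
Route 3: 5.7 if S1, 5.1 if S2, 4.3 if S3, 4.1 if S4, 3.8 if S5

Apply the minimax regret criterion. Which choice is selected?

Column bests: S1=5.7, S2=5.9, S3=5.6, S4=5.9, S5=5.1.
Route 1 regrets: 2.1, 0.0, 0.0, 1.3, 1.2 → max 2.1
Route 2 regrets: 2.2, 2.5, 0.5, 0.0, 0.0 → max 2.5
Route 3 regrets: 0.0, 0.8, 1.3, 1.8, 1.3 → max 1.8
Smallest max regret = 1.8 → Route 3.

Route 3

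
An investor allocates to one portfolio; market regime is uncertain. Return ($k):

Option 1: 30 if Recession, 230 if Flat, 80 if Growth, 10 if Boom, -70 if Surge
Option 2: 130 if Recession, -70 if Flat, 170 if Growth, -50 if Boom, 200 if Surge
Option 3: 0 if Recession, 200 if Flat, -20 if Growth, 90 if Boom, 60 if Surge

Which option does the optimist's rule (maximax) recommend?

Row maxima: Option 1=230, Option 2=200, Option 3=200
Best best-case = 230 → Option 1.

Option 1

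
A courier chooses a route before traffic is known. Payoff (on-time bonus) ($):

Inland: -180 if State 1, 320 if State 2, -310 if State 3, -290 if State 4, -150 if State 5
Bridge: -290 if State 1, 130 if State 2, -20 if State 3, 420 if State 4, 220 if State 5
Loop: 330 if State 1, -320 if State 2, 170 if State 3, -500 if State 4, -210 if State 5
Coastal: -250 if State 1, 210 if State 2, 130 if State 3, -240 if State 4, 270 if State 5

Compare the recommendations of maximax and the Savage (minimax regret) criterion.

maximax → Bridge; minimax regret → Bridge (agree)

Row maxima: Inland=320, Bridge=420, Loop=330, Coastal=270
Best best-case = 420 → Bridge.
Column bests: State 1=330, State 2=320, State 3=170, State 4=420, State 5=270.
Inland regrets: 510, 0, 480, 710, 420 → max 710
Bridge regrets: 620, 190, 190, 0, 50 → max 620
Loop regrets: 0, 640, 0, 920, 480 → max 920
Coastal regrets: 580, 110, 40, 660, 0 → max 660
Smallest max regret = 620 → Bridge.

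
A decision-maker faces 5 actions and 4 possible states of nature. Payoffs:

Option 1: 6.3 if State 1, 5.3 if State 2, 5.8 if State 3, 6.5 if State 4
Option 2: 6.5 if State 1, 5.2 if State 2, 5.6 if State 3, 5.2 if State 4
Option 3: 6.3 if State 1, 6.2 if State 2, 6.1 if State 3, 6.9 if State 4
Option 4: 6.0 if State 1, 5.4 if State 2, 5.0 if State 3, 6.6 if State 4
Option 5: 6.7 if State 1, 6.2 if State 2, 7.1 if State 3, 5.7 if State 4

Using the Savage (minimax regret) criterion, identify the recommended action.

Column bests: State 1=6.7, State 2=6.2, State 3=7.1, State 4=6.9.
Option 1 regrets: 0.4, 0.9, 1.3, 0.4 → max 1.3
Option 2 regrets: 0.2, 1.0, 1.5, 1.7 → max 1.7
Option 3 regrets: 0.4, 0.0, 1.0, 0.0 → max 1.0
Option 4 regrets: 0.7, 0.8, 2.1, 0.3 → max 2.1
Option 5 regrets: 0.0, 0.0, 0.0, 1.2 → max 1.2
Smallest max regret = 1.0 → Option 3.

Option 3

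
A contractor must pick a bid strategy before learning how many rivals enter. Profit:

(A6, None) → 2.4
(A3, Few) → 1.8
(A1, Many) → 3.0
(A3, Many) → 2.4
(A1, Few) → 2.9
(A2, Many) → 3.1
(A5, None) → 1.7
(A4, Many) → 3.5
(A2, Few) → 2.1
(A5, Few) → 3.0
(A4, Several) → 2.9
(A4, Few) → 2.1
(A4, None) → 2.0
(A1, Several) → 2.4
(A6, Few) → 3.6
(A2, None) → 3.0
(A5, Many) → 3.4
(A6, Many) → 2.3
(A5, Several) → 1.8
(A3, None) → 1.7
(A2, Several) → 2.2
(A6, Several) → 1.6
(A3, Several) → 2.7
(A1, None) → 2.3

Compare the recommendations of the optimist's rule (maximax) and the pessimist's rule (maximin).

Row maxima: A1=3.0, A2=3.1, A3=2.7, A4=3.5, A5=3.4, A6=3.6
Best best-case = 3.6 → A6.
Row minima: A1=2.3, A2=2.1, A3=1.7, A4=2.0, A5=1.7, A6=1.6
Best worst-case = 2.3 → A1.

maximax → A6; maximin → A1 (disagree)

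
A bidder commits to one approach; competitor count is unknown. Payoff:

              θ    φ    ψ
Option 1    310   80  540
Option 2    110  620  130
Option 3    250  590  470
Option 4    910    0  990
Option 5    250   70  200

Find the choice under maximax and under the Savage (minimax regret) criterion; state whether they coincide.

Row maxima: Option 1=540, Option 2=620, Option 3=590, Option 4=990, Option 5=250
Best best-case = 990 → Option 4.
Column bests: θ=910, φ=620, ψ=990.
Option 1 regrets: 600, 540, 450 → max 600
Option 2 regrets: 800, 0, 860 → max 860
Option 3 regrets: 660, 30, 520 → max 660
Option 4 regrets: 0, 620, 0 → max 620
Option 5 regrets: 660, 550, 790 → max 790
Smallest max regret = 600 → Option 1.

maximax → Option 4; minimax regret → Option 1 (disagree)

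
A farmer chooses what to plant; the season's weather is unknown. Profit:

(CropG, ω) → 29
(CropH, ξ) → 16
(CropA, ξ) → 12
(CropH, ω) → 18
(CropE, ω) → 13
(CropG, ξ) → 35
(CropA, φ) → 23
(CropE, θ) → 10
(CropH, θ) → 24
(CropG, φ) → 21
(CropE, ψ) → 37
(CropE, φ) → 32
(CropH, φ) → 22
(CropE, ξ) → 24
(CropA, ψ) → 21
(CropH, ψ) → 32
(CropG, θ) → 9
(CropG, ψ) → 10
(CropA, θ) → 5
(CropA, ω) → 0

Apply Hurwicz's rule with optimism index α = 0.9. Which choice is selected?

CropE: 0.9·37 + 0.1·10 = 34.3
CropH: 0.9·32 + 0.1·16 = 30.4
CropA: 0.9·23 + 0.1·0 = 20.7
CropG: 0.9·35 + 0.1·9 = 32.4
Highest Hurwicz score = 34.3 → CropE.

CropE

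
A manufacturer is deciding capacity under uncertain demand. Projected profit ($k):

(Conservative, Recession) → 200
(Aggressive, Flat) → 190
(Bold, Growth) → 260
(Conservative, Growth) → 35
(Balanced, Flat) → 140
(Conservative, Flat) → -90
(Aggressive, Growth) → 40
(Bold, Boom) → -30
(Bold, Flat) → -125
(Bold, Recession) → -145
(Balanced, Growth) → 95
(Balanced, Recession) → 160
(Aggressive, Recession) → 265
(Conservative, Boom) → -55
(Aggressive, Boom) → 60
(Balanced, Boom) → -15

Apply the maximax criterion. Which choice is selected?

Aggressive

Row maxima: Conservative=200, Balanced=160, Aggressive=265, Bold=260
Best best-case = 265 → Aggressive.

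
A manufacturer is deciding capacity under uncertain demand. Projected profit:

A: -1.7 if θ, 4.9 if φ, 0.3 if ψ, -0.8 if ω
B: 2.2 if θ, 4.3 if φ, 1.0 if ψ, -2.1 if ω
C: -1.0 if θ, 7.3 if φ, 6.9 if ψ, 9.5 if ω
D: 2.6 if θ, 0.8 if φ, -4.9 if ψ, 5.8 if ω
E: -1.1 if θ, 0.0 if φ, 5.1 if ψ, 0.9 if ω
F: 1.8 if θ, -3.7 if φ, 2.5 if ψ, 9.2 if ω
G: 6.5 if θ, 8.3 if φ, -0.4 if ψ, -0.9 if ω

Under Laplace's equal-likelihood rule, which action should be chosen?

Row averages: A=0.675, B=1.35, C=5.675, D=1.075, E=1.225, F=2.45, G=3.375
Highest average = 5.675 → C.

C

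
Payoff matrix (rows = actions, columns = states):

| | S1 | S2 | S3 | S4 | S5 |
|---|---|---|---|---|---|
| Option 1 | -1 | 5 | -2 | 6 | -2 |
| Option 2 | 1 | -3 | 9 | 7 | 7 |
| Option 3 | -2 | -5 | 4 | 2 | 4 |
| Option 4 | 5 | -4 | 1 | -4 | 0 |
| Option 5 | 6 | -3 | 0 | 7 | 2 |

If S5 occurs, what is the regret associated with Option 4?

7

Best payoff under S5 is 7.
Regret = 7 − 0 = 7.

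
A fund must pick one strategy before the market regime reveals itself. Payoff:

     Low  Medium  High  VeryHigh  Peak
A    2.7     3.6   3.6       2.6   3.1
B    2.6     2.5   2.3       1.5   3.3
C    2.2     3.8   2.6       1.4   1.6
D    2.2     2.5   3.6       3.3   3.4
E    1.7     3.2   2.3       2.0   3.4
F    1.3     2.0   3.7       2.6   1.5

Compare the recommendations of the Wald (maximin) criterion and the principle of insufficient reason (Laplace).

maximin → A; laplace → A (agree)

Row minima: A=2.6, B=1.5, C=1.4, D=2.2, E=1.7, F=1.3
Best worst-case = 2.6 → A.
Row averages: A=3.12, B=2.44, C=2.32, D=3, E=2.52, F=2.22
Highest average = 3.12 → A.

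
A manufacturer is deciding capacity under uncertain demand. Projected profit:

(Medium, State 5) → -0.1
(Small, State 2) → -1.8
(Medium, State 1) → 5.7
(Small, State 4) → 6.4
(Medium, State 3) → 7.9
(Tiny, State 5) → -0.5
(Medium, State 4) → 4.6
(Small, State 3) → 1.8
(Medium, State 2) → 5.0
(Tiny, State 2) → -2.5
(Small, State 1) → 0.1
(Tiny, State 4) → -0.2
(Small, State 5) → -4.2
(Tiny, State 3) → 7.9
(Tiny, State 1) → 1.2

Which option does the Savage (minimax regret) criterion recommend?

Column bests: State 1=5.7, State 2=5.0, State 3=7.9, State 4=6.4, State 5=-0.1.
Tiny regrets: 4.5, 7.5, 0.0, 6.6, 0.4 → max 7.5
Small regrets: 5.6, 6.8, 6.1, 0.0, 4.1 → max 6.8
Medium regrets: 0.0, 0.0, 0.0, 1.8, 0.0 → max 1.8
Smallest max regret = 1.8 → Medium.

Medium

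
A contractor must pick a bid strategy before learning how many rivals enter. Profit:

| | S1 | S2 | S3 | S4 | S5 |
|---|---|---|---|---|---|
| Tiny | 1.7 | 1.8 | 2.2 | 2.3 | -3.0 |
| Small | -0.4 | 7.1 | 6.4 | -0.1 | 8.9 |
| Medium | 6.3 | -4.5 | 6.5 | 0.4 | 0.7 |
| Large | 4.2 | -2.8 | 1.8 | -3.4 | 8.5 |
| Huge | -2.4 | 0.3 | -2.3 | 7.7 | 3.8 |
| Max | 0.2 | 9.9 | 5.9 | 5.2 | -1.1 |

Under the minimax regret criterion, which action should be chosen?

Small

Column bests: S1=6.3, S2=9.9, S3=6.5, S4=7.7, S5=8.9.
Tiny regrets: 4.6, 8.1, 4.3, 5.4, 11.9 → max 11.9
Small regrets: 6.7, 2.8, 0.1, 7.8, 0.0 → max 7.8
Medium regrets: 0.0, 14.4, 0.0, 7.3, 8.2 → max 14.4
Large regrets: 2.1, 12.7, 4.7, 11.1, 0.4 → max 12.7
Huge regrets: 8.7, 9.6, 8.8, 0.0, 5.1 → max 9.6
Max regrets: 6.1, 0.0, 0.6, 2.5, 10.0 → max 10.0
Smallest max regret = 7.8 → Small.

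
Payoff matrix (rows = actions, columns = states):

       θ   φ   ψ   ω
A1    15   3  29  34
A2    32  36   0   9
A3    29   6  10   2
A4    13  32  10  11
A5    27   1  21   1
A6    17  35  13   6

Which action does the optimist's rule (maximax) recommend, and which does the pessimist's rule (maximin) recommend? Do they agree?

Row maxima: A1=34, A2=36, A3=29, A4=32, A5=27, A6=35
Best best-case = 36 → A2.
Row minima: A1=3, A2=0, A3=2, A4=10, A5=1, A6=6
Best worst-case = 10 → A4.

maximax → A2; maximin → A4 (disagree)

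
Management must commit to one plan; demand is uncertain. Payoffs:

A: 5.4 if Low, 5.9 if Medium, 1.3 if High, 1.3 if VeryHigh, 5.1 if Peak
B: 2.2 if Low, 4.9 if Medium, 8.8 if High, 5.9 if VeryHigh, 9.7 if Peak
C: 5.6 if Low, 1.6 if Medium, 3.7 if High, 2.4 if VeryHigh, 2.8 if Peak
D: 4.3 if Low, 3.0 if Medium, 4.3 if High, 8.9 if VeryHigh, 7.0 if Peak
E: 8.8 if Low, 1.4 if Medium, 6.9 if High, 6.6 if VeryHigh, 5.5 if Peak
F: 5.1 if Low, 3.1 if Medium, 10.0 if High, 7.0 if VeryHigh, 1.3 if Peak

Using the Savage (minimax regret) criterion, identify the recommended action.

Column bests: Low=8.8, Medium=5.9, High=10.0, VeryHigh=8.9, Peak=9.7.
A regrets: 3.4, 0.0, 8.7, 7.6, 4.6 → max 8.7
B regrets: 6.6, 1.0, 1.2, 3.0, 0.0 → max 6.6
C regrets: 3.2, 4.3, 6.3, 6.5, 6.9 → max 6.9
D regrets: 4.5, 2.9, 5.7, 0.0, 2.7 → max 5.7
E regrets: 0.0, 4.5, 3.1, 2.3, 4.2 → max 4.5
F regrets: 3.7, 2.8, 0.0, 1.9, 8.4 → max 8.4
Smallest max regret = 4.5 → E.

E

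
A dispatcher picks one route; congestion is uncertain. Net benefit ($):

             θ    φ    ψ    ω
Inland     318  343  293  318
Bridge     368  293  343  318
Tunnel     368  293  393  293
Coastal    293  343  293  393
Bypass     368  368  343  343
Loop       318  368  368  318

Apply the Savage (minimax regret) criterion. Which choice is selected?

Bypass

Column bests: θ=368, φ=368, ψ=393, ω=393.
Inland regrets: 50, 25, 100, 75 → max 100
Bridge regrets: 0, 75, 50, 75 → max 75
Tunnel regrets: 0, 75, 0, 100 → max 100
Coastal regrets: 75, 25, 100, 0 → max 100
Bypass regrets: 0, 0, 50, 50 → max 50
Loop regrets: 50, 0, 25, 75 → max 75
Smallest max regret = 50 → Bypass.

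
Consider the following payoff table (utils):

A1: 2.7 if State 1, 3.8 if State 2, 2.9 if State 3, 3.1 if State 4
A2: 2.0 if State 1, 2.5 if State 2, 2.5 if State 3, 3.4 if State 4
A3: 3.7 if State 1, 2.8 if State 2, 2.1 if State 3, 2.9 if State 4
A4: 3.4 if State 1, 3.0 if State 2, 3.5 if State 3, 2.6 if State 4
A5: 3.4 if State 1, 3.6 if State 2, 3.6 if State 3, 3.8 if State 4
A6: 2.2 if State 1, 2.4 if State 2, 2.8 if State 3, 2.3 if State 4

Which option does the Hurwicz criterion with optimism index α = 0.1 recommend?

A5

A1: 0.1·3.8 + 0.9·2.7 = 2.81
A2: 0.1·3.4 + 0.9·2.0 = 2.14
A3: 0.1·3.7 + 0.9·2.1 = 2.26
A4: 0.1·3.5 + 0.9·2.6 = 2.69
A5: 0.1·3.8 + 0.9·3.4 = 3.44
A6: 0.1·2.8 + 0.9·2.2 = 2.26
Highest Hurwicz score = 3.44 → A5.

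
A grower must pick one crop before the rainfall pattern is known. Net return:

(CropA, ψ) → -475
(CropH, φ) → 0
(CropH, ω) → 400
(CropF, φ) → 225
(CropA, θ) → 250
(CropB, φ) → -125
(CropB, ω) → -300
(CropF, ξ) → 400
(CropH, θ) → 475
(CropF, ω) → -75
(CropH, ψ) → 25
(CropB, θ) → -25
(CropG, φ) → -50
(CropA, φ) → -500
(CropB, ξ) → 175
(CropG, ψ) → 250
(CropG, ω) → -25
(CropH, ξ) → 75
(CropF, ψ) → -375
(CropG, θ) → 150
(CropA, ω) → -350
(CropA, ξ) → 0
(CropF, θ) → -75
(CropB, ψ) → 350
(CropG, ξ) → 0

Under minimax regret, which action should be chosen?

CropH

Column bests: θ=475, φ=225, ψ=350, ω=400, ξ=400.
CropF regrets: 550, 0, 725, 475, 0 → max 725
CropH regrets: 0, 225, 325, 0, 325 → max 325
CropA regrets: 225, 725, 825, 750, 400 → max 825
CropB regrets: 500, 350, 0, 700, 225 → max 700
CropG regrets: 325, 275, 100, 425, 400 → max 425
Smallest max regret = 325 → CropH.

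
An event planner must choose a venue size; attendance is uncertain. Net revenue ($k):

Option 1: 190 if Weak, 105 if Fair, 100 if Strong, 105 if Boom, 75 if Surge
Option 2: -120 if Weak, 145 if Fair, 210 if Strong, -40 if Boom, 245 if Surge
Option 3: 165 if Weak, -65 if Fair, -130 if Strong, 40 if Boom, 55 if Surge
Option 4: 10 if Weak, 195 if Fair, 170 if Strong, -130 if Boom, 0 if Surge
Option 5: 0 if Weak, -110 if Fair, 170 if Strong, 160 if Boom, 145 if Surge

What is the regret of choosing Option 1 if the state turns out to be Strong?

Best payoff under Strong is 210.
Regret = 210 − 100 = 110.

110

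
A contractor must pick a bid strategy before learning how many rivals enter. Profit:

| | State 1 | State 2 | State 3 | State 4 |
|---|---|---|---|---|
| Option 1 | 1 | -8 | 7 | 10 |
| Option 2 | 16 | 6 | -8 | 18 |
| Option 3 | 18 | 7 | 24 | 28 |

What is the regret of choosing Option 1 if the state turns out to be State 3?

Best payoff under State 3 is 24.
Regret = 24 − 7 = 17.

17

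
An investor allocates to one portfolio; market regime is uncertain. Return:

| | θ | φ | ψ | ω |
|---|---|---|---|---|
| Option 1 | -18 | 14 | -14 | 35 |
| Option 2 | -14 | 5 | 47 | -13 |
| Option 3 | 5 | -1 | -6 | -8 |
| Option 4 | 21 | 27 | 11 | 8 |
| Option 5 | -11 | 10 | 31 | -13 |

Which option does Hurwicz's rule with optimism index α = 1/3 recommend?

Option 1: 1/3·35 + 2/3·(-18) = -1/3
Option 2: 1/3·47 + 2/3·(-14) = 19/3
Option 3: 1/3·5 + 2/3·(-8) = -11/3
Option 4: 1/3·27 + 2/3·8 = 43/3
Option 5: 1/3·31 + 2/3·(-13) = 5/3
Highest Hurwicz score = 43/3 → Option 4.

Option 4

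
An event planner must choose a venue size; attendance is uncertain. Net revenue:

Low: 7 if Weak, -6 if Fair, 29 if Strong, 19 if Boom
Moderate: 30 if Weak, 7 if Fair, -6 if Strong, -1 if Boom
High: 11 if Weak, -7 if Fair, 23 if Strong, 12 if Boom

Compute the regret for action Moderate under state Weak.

0

Best payoff under Weak is 30.
Regret = 30 − 30 = 0.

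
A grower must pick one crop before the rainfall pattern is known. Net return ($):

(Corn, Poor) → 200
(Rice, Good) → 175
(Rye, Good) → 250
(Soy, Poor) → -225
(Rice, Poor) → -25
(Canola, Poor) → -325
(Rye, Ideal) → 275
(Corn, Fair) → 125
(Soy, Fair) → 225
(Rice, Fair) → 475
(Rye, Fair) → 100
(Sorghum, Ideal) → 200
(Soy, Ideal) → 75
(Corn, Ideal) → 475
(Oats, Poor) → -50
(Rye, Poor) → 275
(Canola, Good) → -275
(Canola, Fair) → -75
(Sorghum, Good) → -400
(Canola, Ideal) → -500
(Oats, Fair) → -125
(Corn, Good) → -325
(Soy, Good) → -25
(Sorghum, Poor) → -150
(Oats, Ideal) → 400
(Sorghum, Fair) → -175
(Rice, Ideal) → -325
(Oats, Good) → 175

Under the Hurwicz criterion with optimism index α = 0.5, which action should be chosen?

Canola: 0.5·(-75) + 0.5·(-500) = -287.5
Rye: 0.5·275 + 0.5·100 = 187.5
Sorghum: 0.5·200 + 0.5·(-400) = -100
Soy: 0.5·225 + 0.5·(-225) = 0
Corn: 0.5·475 + 0.5·(-325) = 75
Oats: 0.5·400 + 0.5·(-125) = 137.5
Rice: 0.5·475 + 0.5·(-325) = 75
Highest Hurwicz score = 187.5 → Rye.

Rye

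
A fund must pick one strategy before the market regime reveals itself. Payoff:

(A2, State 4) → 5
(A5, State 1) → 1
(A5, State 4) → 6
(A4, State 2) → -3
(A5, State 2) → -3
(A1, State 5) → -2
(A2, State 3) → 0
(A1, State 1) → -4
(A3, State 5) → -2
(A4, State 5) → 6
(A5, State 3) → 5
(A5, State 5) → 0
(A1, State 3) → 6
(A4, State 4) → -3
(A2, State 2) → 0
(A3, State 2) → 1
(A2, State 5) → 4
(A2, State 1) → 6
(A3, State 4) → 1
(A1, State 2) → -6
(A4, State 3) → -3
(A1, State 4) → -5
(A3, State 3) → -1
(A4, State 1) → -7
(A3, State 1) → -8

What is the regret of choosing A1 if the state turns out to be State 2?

Best payoff under State 2 is 1.
Regret = 1 − (-6) = 7.

7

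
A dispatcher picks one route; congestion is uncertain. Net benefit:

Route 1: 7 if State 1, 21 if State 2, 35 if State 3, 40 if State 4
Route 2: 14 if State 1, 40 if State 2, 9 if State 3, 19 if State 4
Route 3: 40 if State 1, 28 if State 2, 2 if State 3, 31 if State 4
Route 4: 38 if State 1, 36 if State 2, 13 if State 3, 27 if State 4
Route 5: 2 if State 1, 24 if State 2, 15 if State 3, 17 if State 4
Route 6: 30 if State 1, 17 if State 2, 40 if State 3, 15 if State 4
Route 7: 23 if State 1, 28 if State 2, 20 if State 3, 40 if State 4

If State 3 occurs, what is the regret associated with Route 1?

5

Best payoff under State 3 is 40.
Regret = 40 − 35 = 5.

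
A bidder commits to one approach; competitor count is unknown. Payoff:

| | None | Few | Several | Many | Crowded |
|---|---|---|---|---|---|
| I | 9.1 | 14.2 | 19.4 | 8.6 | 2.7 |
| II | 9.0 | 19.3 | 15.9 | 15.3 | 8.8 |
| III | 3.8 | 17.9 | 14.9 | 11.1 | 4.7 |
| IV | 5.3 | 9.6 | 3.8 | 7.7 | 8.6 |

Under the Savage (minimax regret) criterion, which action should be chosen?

II

Column bests: None=9.1, Few=19.3, Several=19.4, Many=15.3, Crowded=8.8.
I regrets: 0.0, 5.1, 0.0, 6.7, 6.1 → max 6.7
II regrets: 0.1, 0.0, 3.5, 0.0, 0.0 → max 3.5
III regrets: 5.3, 1.4, 4.5, 4.2, 4.1 → max 5.3
IV regrets: 3.8, 9.7, 15.6, 7.6, 0.2 → max 15.6
Smallest max regret = 3.5 → II.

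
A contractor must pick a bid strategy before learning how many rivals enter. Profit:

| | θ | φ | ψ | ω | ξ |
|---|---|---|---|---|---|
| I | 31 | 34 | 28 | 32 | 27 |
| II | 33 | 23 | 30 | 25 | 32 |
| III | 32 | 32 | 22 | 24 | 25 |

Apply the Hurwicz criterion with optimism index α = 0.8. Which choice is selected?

I: 0.8·34 + 0.2·27 = 32.6
II: 0.8·33 + 0.2·23 = 31
III: 0.8·32 + 0.2·22 = 30
Highest Hurwicz score = 32.6 → I.

I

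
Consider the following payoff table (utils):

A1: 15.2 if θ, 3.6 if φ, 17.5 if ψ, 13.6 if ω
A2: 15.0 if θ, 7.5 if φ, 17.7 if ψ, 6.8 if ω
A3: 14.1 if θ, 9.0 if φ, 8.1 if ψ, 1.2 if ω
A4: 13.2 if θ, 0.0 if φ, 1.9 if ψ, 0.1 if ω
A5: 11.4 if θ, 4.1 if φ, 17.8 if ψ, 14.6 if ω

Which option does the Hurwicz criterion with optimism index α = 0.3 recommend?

A1: 0.3·17.5 + 0.7·3.6 = 7.77
A2: 0.3·17.7 + 0.7·6.8 = 10.07
A3: 0.3·14.1 + 0.7·1.2 = 5.07
A4: 0.3·13.2 + 0.7·0.0 = 3.96
A5: 0.3·17.8 + 0.7·4.1 = 8.21
Highest Hurwicz score = 10.07 → A2.

A2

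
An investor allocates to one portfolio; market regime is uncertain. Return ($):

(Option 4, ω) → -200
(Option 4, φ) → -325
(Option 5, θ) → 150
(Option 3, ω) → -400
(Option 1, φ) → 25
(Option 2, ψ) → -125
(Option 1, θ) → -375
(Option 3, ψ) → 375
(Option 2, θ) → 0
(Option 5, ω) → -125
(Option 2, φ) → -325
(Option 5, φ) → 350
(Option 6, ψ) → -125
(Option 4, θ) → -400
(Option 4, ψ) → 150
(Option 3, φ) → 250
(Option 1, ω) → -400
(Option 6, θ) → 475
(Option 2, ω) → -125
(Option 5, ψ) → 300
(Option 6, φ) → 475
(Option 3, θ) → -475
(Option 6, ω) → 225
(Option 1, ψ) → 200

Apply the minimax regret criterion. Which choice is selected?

Option 5

Column bests: θ=475, φ=475, ψ=375, ω=225.
Option 1 regrets: 850, 450, 175, 625 → max 850
Option 2 regrets: 475, 800, 500, 350 → max 800
Option 3 regrets: 950, 225, 0, 625 → max 950
Option 4 regrets: 875, 800, 225, 425 → max 875
Option 5 regrets: 325, 125, 75, 350 → max 350
Option 6 regrets: 0, 0, 500, 0 → max 500
Smallest max regret = 350 → Option 5.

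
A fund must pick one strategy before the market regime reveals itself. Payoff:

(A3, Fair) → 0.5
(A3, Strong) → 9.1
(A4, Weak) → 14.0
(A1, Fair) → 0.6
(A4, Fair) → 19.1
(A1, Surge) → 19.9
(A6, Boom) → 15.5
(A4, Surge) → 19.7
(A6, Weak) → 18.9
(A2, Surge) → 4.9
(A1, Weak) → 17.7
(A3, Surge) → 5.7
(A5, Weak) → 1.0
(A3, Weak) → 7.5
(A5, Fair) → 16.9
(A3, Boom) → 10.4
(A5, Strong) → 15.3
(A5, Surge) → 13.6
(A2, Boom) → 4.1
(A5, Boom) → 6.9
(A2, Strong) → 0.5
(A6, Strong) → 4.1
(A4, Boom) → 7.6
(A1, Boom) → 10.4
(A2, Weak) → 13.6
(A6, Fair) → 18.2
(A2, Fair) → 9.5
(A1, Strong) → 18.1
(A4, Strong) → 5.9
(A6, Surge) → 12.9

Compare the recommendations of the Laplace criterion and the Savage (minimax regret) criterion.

laplace → A6; minimax regret → A4 (disagree)

Row averages: A1=13.34, A2=6.52, A3=6.64, A4=13.26, A5=10.74, A6=13.92
Highest average = 13.92 → A6.
Column bests: Weak=18.9, Fair=19.1, Strong=18.1, Boom=15.5, Surge=19.9.
A1 regrets: 1.2, 18.5, 0.0, 5.1, 0.0 → max 18.5
A2 regrets: 5.3, 9.6, 17.6, 11.4, 15.0 → max 17.6
A3 regrets: 11.4, 18.6, 9.0, 5.1, 14.2 → max 18.6
A4 regrets: 4.9, 0.0, 12.2, 7.9, 0.2 → max 12.2
A5 regrets: 17.9, 2.2, 2.8, 8.6, 6.3 → max 17.9
A6 regrets: 0.0, 0.9, 14.0, 0.0, 7.0 → max 14.0
Smallest max regret = 12.2 → A4.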